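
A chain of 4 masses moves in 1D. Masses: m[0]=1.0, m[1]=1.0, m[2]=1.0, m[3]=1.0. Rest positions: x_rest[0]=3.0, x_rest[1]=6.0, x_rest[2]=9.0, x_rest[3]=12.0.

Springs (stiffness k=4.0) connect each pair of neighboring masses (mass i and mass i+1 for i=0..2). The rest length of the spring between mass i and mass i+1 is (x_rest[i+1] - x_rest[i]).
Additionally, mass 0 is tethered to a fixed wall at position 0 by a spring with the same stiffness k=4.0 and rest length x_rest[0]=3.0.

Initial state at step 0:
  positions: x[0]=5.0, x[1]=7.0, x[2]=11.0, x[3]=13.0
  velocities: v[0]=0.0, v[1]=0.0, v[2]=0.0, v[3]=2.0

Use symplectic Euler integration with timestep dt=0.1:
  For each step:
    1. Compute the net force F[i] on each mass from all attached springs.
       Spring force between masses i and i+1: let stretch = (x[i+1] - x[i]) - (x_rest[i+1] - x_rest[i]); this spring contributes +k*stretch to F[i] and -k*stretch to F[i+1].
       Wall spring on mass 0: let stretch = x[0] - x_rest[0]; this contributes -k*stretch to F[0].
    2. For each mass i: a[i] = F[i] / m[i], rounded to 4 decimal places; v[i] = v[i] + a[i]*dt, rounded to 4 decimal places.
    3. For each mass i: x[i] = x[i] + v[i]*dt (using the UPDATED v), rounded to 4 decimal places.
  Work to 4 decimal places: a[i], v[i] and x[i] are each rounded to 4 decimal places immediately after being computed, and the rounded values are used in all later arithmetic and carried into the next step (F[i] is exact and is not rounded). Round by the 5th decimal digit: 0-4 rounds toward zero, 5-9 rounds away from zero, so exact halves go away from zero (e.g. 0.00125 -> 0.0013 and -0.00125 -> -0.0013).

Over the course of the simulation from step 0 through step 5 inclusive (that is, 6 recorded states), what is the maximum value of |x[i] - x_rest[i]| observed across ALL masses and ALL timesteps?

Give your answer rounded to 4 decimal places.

Step 0: x=[5.0000 7.0000 11.0000 13.0000] v=[0.0000 0.0000 0.0000 2.0000]
Step 1: x=[4.8800 7.0800 10.9200 13.2400] v=[-1.2000 0.8000 -0.8000 2.4000]
Step 2: x=[4.6528 7.2256 10.7792 13.5072] v=[-2.2720 1.4560 -1.4080 2.6720]
Step 3: x=[4.3424 7.4104 10.6054 13.7853] v=[-3.1040 1.8483 -1.7382 2.7808]
Step 4: x=[3.9810 7.6003 10.4310 14.0562] v=[-3.6138 1.8991 -1.7442 2.7088]
Step 5: x=[3.6052 7.7587 10.2884 14.3021] v=[-3.7585 1.5837 -1.4264 2.4587]
Max displacement = 2.3021

Answer: 2.3021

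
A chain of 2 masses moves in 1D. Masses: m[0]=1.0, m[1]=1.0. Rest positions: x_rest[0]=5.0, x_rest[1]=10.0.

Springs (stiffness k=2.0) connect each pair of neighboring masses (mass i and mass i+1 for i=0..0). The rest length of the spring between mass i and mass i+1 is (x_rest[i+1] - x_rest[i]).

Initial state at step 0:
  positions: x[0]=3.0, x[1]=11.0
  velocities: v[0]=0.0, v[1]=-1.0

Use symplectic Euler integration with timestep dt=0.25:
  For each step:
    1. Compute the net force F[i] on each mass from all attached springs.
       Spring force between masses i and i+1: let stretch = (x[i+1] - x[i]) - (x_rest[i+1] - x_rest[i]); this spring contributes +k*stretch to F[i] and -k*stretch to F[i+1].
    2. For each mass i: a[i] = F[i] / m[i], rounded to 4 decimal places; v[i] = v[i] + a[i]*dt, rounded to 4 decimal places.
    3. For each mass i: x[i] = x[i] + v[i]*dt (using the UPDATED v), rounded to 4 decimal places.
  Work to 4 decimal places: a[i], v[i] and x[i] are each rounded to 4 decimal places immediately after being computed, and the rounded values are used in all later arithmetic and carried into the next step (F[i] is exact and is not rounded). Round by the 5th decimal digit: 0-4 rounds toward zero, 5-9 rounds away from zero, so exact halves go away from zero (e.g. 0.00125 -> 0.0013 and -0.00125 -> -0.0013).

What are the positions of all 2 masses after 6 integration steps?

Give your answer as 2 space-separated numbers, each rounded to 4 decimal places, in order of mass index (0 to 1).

Step 0: x=[3.0000 11.0000] v=[0.0000 -1.0000]
Step 1: x=[3.3750 10.3750] v=[1.5000 -2.5000]
Step 2: x=[4.0000 9.5000] v=[2.5000 -3.5000]
Step 3: x=[4.6875 8.5625] v=[2.7500 -3.7500]
Step 4: x=[5.2344 7.7656] v=[2.1875 -3.1875]
Step 5: x=[5.4727 7.2773] v=[0.9531 -1.9531]
Step 6: x=[5.3116 7.1885] v=[-0.6446 -0.3554]

Answer: 5.3116 7.1885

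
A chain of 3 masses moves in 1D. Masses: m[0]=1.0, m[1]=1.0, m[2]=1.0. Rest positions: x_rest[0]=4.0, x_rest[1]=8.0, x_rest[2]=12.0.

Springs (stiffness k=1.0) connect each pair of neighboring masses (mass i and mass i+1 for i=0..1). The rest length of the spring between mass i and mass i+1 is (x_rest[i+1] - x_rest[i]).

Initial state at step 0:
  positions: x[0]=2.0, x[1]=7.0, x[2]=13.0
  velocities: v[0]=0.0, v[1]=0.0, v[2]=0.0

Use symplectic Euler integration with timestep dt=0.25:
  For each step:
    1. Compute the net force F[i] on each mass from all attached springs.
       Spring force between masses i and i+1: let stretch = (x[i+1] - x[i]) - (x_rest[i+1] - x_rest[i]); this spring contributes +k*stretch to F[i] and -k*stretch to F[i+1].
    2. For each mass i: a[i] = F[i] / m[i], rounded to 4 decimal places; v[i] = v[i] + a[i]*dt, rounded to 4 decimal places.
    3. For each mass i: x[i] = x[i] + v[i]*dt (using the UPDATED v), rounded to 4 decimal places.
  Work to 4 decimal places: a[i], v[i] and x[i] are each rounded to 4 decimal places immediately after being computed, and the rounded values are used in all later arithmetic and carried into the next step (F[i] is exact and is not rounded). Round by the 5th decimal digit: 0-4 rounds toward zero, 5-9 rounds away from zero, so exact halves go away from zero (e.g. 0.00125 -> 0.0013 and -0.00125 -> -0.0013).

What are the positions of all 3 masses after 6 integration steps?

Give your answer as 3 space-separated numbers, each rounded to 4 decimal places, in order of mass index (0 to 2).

Answer: 3.2589 7.6592 11.0822

Derivation:
Step 0: x=[2.0000 7.0000 13.0000] v=[0.0000 0.0000 0.0000]
Step 1: x=[2.0625 7.0625 12.8750] v=[0.2500 0.2500 -0.5000]
Step 2: x=[2.1875 7.1758 12.6367] v=[0.5000 0.4531 -0.9531]
Step 3: x=[2.3743 7.3186 12.3071] v=[0.7471 0.5713 -1.3183]
Step 4: x=[2.6201 7.4642 11.9158] v=[0.9832 0.5824 -1.5654]
Step 5: x=[2.9187 7.5853 11.4962] v=[1.1942 0.4843 -1.6783]
Step 6: x=[3.2589 7.6592 11.0822] v=[1.3609 0.2954 -1.6560]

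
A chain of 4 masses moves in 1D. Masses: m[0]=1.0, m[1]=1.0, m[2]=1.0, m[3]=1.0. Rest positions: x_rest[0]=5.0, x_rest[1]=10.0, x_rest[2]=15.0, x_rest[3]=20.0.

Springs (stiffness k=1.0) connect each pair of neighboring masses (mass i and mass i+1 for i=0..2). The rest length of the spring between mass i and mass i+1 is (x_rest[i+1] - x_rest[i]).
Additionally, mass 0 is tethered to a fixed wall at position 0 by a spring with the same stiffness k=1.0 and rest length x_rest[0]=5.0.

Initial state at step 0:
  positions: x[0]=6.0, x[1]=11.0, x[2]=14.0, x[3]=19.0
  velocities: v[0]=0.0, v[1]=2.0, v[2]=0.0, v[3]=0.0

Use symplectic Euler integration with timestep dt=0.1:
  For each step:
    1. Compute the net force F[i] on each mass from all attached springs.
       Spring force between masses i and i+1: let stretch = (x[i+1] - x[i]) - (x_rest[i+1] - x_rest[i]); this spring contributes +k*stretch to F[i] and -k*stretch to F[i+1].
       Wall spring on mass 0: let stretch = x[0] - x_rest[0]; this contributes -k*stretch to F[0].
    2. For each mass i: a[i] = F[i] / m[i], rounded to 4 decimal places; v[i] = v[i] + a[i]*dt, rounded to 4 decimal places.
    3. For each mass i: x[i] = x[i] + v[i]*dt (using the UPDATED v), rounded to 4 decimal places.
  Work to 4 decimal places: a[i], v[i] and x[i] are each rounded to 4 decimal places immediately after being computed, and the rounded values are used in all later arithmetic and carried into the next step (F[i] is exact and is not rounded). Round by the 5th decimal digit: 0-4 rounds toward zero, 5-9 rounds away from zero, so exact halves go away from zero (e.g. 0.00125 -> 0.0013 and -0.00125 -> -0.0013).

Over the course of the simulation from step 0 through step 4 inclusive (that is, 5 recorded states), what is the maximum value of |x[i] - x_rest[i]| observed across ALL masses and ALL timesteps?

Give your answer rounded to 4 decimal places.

Step 0: x=[6.0000 11.0000 14.0000 19.0000] v=[0.0000 2.0000 0.0000 0.0000]
Step 1: x=[5.9900 11.1800 14.0200 19.0000] v=[-0.1000 1.8000 0.2000 0.0000]
Step 2: x=[5.9720 11.3365 14.0614 19.0002] v=[-0.1800 1.5650 0.4140 0.0020]
Step 3: x=[5.9479 11.4666 14.1249 19.0010] v=[-0.2408 1.3010 0.6354 0.0081]
Step 4: x=[5.9195 11.5681 14.2106 19.0031] v=[-0.2837 1.0150 0.8572 0.0205]
Max displacement = 1.5681

Answer: 1.5681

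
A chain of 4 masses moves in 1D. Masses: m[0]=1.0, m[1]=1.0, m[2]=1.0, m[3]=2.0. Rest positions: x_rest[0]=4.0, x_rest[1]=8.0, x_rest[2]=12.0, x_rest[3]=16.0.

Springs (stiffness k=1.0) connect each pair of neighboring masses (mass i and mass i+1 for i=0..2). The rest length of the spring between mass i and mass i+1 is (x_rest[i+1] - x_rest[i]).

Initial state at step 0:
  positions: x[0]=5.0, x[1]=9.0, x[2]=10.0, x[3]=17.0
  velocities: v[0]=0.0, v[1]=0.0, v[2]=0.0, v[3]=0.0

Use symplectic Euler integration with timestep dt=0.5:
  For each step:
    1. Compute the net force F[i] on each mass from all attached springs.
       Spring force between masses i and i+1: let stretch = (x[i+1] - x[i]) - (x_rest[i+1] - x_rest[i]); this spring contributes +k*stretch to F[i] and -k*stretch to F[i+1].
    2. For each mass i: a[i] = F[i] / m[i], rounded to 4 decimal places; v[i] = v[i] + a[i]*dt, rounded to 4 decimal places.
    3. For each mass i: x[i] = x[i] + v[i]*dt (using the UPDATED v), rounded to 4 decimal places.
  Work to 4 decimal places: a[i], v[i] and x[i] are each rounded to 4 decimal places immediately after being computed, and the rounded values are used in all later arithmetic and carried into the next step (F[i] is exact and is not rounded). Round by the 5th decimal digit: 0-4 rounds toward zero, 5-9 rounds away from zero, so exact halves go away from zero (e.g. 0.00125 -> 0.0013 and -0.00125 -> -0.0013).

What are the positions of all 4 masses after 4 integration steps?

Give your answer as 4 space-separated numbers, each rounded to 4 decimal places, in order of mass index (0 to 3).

Step 0: x=[5.0000 9.0000 10.0000 17.0000] v=[0.0000 0.0000 0.0000 0.0000]
Step 1: x=[5.0000 8.2500 11.5000 16.6250] v=[0.0000 -1.5000 3.0000 -0.7500]
Step 2: x=[4.8125 7.5000 13.4688 16.1094] v=[-0.3750 -1.5000 3.9375 -1.0313]
Step 3: x=[4.2969 7.5704 14.6055 15.7637] v=[-1.0313 0.1407 2.2734 -0.6915]
Step 4: x=[3.5996 8.5812 14.2730 15.7732] v=[-1.3946 2.0215 -0.6651 0.0190]

Answer: 3.5996 8.5812 14.2730 15.7732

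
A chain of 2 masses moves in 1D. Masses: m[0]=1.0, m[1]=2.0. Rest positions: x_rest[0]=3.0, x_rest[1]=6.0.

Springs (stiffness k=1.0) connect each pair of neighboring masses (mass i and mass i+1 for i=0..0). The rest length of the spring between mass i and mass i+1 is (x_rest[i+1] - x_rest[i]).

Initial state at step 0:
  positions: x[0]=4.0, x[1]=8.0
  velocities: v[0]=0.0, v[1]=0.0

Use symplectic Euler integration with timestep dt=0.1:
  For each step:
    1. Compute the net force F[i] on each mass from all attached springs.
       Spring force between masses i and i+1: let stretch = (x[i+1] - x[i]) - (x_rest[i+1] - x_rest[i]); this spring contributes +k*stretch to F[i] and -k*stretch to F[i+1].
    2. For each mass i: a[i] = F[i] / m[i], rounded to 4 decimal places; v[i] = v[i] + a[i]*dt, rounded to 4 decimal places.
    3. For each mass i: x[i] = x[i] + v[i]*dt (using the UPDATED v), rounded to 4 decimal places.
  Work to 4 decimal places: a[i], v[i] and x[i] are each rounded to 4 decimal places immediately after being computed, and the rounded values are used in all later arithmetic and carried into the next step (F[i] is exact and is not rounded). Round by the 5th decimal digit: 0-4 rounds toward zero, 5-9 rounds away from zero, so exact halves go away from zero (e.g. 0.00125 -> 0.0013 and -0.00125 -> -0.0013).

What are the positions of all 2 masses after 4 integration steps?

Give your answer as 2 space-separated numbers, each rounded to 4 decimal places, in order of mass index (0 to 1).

Step 0: x=[4.0000 8.0000] v=[0.0000 0.0000]
Step 1: x=[4.0100 7.9950] v=[0.1000 -0.0500]
Step 2: x=[4.0299 7.9851] v=[0.1985 -0.0993]
Step 3: x=[4.0593 7.9704] v=[0.2940 -0.1471]
Step 4: x=[4.0978 7.9511] v=[0.3851 -0.1927]

Answer: 4.0978 7.9511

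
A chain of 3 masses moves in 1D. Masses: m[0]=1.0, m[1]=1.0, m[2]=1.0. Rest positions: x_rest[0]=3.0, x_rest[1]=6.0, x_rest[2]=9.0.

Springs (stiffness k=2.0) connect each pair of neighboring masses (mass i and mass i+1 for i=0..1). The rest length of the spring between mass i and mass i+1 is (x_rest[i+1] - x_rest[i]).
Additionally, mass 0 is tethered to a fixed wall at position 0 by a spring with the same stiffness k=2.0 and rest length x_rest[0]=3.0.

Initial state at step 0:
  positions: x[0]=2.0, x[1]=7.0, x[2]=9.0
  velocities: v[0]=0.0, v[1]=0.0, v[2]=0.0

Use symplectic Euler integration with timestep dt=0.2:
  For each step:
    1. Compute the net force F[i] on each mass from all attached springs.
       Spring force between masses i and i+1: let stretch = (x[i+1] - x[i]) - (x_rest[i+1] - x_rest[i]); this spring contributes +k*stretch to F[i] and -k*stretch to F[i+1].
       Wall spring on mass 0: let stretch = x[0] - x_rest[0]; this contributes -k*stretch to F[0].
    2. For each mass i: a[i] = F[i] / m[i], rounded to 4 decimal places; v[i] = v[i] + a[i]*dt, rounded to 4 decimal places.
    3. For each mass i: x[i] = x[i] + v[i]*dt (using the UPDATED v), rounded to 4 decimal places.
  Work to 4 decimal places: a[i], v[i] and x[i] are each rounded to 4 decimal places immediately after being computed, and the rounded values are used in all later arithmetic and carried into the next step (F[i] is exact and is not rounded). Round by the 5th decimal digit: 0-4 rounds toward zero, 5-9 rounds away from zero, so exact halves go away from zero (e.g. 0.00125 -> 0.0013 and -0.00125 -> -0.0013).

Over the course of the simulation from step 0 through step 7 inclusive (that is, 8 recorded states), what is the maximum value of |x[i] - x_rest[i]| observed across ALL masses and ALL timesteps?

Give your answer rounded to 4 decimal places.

Answer: 1.0582

Derivation:
Step 0: x=[2.0000 7.0000 9.0000] v=[0.0000 0.0000 0.0000]
Step 1: x=[2.2400 6.7600 9.0800] v=[1.2000 -1.2000 0.4000]
Step 2: x=[2.6624 6.3440 9.2144] v=[2.1120 -2.0800 0.6720]
Step 3: x=[3.1663 5.8631 9.3592] v=[2.5197 -2.4045 0.7238]
Step 4: x=[3.6327 5.4461 9.4643] v=[2.3319 -2.0848 0.5254]
Step 5: x=[3.9535 5.2055 9.4879] v=[1.6042 -1.2029 0.1181]
Step 6: x=[4.0582 5.2074 9.4089] v=[0.5236 0.0093 -0.3949]
Step 7: x=[3.9302 5.4534 9.2338] v=[-0.6400 1.2302 -0.8755]
Max displacement = 1.0582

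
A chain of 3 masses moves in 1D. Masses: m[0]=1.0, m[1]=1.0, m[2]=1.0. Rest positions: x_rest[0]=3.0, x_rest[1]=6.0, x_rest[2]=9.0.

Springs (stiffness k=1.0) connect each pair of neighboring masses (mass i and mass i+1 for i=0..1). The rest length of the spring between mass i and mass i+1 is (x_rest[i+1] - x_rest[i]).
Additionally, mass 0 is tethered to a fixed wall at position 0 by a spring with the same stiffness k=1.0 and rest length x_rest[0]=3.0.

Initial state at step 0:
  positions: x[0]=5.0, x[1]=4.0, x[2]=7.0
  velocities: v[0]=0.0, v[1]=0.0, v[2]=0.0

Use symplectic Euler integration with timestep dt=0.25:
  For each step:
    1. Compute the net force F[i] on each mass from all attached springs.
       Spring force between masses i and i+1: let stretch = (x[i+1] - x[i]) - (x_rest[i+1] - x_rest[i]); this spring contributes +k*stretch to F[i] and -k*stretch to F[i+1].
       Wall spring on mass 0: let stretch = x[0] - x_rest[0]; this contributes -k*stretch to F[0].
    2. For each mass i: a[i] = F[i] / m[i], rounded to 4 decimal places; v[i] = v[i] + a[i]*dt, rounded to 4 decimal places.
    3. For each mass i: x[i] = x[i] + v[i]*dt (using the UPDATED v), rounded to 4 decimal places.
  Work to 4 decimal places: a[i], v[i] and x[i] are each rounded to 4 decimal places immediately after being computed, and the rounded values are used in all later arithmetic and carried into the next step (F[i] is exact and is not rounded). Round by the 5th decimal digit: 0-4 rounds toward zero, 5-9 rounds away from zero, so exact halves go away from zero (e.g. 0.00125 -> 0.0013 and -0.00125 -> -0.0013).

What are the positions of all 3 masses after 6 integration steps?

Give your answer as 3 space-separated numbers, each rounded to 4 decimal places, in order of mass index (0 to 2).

Step 0: x=[5.0000 4.0000 7.0000] v=[0.0000 0.0000 0.0000]
Step 1: x=[4.6250 4.2500 7.0000] v=[-1.5000 1.0000 0.0000]
Step 2: x=[3.9375 4.6953 7.0156] v=[-2.7500 1.7813 0.0625]
Step 3: x=[3.0513 5.2383 7.0737] v=[-3.5449 2.1719 0.2324]
Step 4: x=[2.1111 5.7593 7.2046] v=[-3.7610 2.0840 0.5236]
Step 5: x=[1.2669 6.1426 7.4327] v=[-3.3767 1.5333 0.9123]
Step 6: x=[0.6483 6.3018 7.7677] v=[-2.4745 0.6369 1.3398]

Answer: 0.6483 6.3018 7.7677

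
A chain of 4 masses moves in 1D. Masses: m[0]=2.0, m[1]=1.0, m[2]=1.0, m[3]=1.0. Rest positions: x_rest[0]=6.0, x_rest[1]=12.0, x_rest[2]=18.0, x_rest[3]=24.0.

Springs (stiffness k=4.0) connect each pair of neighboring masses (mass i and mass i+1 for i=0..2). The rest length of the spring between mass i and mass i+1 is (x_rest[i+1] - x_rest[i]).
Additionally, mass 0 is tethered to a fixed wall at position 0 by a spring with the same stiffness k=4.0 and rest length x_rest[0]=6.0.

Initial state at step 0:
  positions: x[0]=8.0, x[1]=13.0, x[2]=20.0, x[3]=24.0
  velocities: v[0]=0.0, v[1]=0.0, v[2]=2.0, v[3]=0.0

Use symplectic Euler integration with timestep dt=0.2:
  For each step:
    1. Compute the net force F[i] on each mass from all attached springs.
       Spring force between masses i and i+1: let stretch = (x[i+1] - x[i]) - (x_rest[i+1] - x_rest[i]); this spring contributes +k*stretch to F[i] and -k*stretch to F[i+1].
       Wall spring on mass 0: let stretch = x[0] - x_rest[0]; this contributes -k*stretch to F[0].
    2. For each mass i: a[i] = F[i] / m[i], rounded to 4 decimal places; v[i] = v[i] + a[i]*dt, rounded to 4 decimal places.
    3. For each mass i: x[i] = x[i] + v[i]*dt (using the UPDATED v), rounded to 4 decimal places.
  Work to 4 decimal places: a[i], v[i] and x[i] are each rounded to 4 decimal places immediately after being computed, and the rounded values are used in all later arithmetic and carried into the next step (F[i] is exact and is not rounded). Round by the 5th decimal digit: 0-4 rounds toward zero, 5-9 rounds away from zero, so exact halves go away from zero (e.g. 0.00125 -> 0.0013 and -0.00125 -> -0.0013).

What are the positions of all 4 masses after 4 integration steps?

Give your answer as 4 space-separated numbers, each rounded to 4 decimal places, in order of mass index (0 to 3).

Answer: 6.4072 14.1348 18.8101 26.1487

Derivation:
Step 0: x=[8.0000 13.0000 20.0000 24.0000] v=[0.0000 0.0000 2.0000 0.0000]
Step 1: x=[7.7600 13.3200 19.9200 24.3200] v=[-1.2000 1.6000 -0.4000 1.6000]
Step 2: x=[7.3440 13.8064 19.4880 24.8960] v=[-2.0800 2.4320 -2.1600 2.8800]
Step 3: x=[6.8575 14.1679 19.0122 25.5667] v=[-2.4326 1.8074 -2.3789 3.3536]
Step 4: x=[6.4072 14.1348 18.8101 26.1487] v=[-2.2514 -0.1655 -1.0107 2.9100]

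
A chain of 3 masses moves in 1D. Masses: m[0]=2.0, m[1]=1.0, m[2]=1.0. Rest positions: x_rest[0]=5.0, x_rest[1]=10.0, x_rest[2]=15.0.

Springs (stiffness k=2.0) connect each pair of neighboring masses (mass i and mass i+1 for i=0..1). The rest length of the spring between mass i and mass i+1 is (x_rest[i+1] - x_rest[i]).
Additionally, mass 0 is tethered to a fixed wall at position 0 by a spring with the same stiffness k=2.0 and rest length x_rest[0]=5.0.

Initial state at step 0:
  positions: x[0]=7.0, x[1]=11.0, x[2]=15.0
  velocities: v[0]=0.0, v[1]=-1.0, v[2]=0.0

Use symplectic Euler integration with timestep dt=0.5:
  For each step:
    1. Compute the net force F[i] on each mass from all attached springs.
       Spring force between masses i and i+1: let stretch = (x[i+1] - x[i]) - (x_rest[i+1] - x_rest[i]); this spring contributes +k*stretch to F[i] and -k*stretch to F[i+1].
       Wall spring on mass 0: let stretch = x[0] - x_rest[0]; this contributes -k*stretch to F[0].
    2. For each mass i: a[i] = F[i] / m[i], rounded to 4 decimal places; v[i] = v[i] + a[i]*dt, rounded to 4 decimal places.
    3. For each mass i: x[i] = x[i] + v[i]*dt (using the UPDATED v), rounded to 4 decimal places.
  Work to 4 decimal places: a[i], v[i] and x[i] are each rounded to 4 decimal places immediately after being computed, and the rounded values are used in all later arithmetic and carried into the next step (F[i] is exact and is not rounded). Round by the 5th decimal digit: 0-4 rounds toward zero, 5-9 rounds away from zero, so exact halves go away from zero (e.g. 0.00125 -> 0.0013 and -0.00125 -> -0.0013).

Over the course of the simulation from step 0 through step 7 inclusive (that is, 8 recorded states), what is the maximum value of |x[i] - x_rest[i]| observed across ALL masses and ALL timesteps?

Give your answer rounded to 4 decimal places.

Answer: 2.2449

Derivation:
Step 0: x=[7.0000 11.0000 15.0000] v=[0.0000 -1.0000 0.0000]
Step 1: x=[6.2500 10.5000 15.5000] v=[-1.5000 -1.0000 1.0000]
Step 2: x=[5.0000 10.3750 16.0000] v=[-2.5000 -0.2500 1.0000]
Step 3: x=[3.8438 10.3750 16.1875] v=[-2.3125 0.0000 0.3750]
Step 4: x=[3.3594 10.0157 15.9688] v=[-0.9688 -0.7187 -0.4375]
Step 5: x=[3.6993 9.3048 15.2735] v=[0.6797 -1.4219 -1.3906]
Step 6: x=[4.5157 8.7755 14.0939] v=[1.6328 -1.0587 -2.3593]
Step 7: x=[5.2682 8.7755 12.7551] v=[1.5049 -0.0001 -2.6777]
Max displacement = 2.2449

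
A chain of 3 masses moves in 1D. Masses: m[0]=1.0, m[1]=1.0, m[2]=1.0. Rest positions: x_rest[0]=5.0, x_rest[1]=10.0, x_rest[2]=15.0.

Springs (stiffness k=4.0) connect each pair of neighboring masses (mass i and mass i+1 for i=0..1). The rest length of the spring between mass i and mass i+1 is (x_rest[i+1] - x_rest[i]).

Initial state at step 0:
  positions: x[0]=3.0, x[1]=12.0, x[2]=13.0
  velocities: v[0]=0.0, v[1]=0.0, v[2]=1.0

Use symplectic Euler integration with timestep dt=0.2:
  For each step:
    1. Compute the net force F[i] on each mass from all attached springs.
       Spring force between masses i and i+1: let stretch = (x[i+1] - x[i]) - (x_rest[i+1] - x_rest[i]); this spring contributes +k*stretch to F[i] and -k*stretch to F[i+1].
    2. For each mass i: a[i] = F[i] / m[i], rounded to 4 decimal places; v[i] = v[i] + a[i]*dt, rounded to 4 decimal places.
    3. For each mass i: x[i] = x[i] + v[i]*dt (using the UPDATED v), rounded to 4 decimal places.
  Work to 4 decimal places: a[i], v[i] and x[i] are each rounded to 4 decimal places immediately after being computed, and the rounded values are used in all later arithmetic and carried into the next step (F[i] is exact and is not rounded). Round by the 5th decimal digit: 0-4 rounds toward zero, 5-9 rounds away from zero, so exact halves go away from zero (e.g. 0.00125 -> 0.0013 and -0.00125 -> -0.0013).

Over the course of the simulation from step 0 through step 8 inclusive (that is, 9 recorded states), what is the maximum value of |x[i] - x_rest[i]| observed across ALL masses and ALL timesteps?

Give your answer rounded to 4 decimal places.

Answer: 3.2716

Derivation:
Step 0: x=[3.0000 12.0000 13.0000] v=[0.0000 0.0000 1.0000]
Step 1: x=[3.6400 10.7200 13.8400] v=[3.2000 -6.4000 4.2000]
Step 2: x=[4.6128 8.8064 14.9808] v=[4.8640 -9.5680 5.7040]
Step 3: x=[5.4566 7.2097 15.9337] v=[4.2189 -7.9834 4.7645]
Step 4: x=[5.7809 6.7284 16.2908] v=[1.6214 -2.4067 1.7853]
Step 5: x=[5.4568 7.6254 15.9179] v=[-1.6206 4.4852 -1.8646]
Step 6: x=[4.6797 9.5023 15.0182] v=[-3.8857 9.3843 -4.4986]
Step 7: x=[3.8742 11.4901 14.0359] v=[-4.0276 9.9389 -4.9113]
Step 8: x=[3.4872 12.6667 13.4463] v=[-1.9349 5.8828 -2.9479]
Max displacement = 3.2716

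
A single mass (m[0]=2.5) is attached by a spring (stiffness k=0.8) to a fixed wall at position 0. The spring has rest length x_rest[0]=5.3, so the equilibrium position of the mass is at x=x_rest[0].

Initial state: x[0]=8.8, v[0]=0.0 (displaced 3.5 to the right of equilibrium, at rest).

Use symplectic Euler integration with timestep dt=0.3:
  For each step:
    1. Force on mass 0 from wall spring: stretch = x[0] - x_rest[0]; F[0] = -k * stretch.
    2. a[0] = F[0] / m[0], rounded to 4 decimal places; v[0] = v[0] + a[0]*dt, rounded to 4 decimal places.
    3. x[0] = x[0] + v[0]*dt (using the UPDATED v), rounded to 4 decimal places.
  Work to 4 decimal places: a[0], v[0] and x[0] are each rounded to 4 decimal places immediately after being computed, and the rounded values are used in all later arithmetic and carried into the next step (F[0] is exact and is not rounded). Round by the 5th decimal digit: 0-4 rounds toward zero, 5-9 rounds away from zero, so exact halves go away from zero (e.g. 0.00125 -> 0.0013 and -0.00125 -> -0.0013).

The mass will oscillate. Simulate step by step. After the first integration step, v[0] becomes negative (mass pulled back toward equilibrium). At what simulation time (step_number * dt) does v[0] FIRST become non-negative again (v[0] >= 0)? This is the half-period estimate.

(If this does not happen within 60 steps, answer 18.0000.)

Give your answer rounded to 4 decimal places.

Step 0: x=[8.8000] v=[0.0000]
Step 1: x=[8.6992] v=[-0.3360]
Step 2: x=[8.5005] v=[-0.6623]
Step 3: x=[8.2096] v=[-0.9696]
Step 4: x=[7.8349] v=[-1.2489]
Step 5: x=[7.3872] v=[-1.4923]
Step 6: x=[6.8794] v=[-1.6927]
Step 7: x=[6.3261] v=[-1.8443]
Step 8: x=[5.7433] v=[-1.9428]
Step 9: x=[5.1477] v=[-1.9854]
Step 10: x=[4.5565] v=[-1.9708]
Step 11: x=[3.9867] v=[-1.8994]
Step 12: x=[3.4547] v=[-1.7733]
Step 13: x=[2.9758] v=[-1.5962]
Step 14: x=[2.5639] v=[-1.3731]
Step 15: x=[2.2308] v=[-1.1104]
Step 16: x=[1.9861] v=[-0.8158]
Step 17: x=[1.8368] v=[-0.4977]
Step 18: x=[1.7872] v=[-0.1652]
Step 19: x=[1.8388] v=[0.1720]
First v>=0 after going negative at step 19, time=5.7000

Answer: 5.7000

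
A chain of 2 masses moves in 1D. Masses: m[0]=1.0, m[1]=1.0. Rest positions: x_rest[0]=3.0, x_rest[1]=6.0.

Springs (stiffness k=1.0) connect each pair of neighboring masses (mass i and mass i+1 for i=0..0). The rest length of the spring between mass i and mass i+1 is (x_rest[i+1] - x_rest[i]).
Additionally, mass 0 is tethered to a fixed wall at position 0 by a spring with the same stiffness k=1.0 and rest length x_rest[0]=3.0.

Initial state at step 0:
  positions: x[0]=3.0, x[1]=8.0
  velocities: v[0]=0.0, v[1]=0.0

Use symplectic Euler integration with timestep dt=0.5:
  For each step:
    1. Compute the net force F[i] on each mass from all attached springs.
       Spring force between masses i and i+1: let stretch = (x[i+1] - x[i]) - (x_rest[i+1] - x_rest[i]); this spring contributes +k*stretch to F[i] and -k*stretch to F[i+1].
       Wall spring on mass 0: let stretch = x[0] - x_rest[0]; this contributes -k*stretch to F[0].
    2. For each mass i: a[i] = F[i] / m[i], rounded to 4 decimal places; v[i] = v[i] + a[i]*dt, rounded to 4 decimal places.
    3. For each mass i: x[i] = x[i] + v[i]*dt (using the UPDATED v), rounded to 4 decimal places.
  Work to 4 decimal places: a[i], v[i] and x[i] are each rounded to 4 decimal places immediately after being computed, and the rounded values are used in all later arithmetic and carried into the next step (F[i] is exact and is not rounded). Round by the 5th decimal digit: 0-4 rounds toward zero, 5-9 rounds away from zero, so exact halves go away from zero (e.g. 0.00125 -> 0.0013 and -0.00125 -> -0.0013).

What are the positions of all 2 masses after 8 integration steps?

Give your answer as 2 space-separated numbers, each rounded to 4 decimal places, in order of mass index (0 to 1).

Answer: 1.5234 5.1403

Derivation:
Step 0: x=[3.0000 8.0000] v=[0.0000 0.0000]
Step 1: x=[3.5000 7.5000] v=[1.0000 -1.0000]
Step 2: x=[4.1250 6.7500] v=[1.2500 -1.5000]
Step 3: x=[4.3750 6.0938] v=[0.5000 -1.3125]
Step 4: x=[3.9610 5.7579] v=[-0.8281 -0.6719]
Step 5: x=[3.0059 5.7227] v=[-1.9102 -0.0704]
Step 6: x=[1.9785 5.7583] v=[-2.0548 0.0712]
Step 7: x=[1.4014 5.5990] v=[-1.1542 -0.3187]
Step 8: x=[1.5234 5.1403] v=[0.2439 -0.9175]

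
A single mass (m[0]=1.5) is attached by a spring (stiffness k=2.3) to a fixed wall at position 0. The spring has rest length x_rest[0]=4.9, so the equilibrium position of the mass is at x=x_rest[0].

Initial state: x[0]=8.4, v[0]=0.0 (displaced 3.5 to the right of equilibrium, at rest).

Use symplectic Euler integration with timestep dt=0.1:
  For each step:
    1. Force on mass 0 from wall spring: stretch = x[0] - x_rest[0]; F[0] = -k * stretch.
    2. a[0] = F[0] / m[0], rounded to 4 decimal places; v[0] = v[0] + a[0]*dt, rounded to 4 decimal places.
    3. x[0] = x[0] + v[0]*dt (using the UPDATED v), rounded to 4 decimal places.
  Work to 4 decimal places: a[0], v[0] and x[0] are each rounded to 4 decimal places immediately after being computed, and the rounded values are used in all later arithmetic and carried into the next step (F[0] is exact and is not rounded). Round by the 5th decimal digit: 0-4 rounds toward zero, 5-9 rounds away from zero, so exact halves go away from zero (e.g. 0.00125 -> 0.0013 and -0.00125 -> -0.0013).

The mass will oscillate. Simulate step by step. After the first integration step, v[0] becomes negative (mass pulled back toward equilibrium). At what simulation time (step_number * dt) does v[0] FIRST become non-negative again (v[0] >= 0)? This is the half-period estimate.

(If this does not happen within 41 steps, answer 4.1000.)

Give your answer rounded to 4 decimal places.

Step 0: x=[8.4000] v=[0.0000]
Step 1: x=[8.3463] v=[-0.5367]
Step 2: x=[8.2398] v=[-1.0651]
Step 3: x=[8.0821] v=[-1.5772]
Step 4: x=[7.8756] v=[-2.0651]
Step 5: x=[7.6235] v=[-2.5214]
Step 6: x=[7.3296] v=[-2.9390]
Step 7: x=[6.9985] v=[-3.3115]
Step 8: x=[6.6352] v=[-3.6333]
Step 9: x=[6.2453] v=[-3.8994]
Step 10: x=[5.8347] v=[-4.1057]
Step 11: x=[5.4098] v=[-4.2490]
Step 12: x=[4.9771] v=[-4.3272]
Step 13: x=[4.5432] v=[-4.3390]
Step 14: x=[4.1148] v=[-4.2843]
Step 15: x=[3.6984] v=[-4.1639]
Step 16: x=[3.3004] v=[-3.9797]
Step 17: x=[2.9270] v=[-3.7344]
Step 18: x=[2.5838] v=[-3.4319]
Step 19: x=[2.2761] v=[-3.0768]
Step 20: x=[2.0087] v=[-2.6745]
Step 21: x=[1.7856] v=[-2.2312]
Step 22: x=[1.6102] v=[-1.7537]
Step 23: x=[1.4853] v=[-1.2493]
Step 24: x=[1.4127] v=[-0.7257]
Step 25: x=[1.3936] v=[-0.1910]
Step 26: x=[1.4283] v=[0.3467]
First v>=0 after going negative at step 26, time=2.6000

Answer: 2.6000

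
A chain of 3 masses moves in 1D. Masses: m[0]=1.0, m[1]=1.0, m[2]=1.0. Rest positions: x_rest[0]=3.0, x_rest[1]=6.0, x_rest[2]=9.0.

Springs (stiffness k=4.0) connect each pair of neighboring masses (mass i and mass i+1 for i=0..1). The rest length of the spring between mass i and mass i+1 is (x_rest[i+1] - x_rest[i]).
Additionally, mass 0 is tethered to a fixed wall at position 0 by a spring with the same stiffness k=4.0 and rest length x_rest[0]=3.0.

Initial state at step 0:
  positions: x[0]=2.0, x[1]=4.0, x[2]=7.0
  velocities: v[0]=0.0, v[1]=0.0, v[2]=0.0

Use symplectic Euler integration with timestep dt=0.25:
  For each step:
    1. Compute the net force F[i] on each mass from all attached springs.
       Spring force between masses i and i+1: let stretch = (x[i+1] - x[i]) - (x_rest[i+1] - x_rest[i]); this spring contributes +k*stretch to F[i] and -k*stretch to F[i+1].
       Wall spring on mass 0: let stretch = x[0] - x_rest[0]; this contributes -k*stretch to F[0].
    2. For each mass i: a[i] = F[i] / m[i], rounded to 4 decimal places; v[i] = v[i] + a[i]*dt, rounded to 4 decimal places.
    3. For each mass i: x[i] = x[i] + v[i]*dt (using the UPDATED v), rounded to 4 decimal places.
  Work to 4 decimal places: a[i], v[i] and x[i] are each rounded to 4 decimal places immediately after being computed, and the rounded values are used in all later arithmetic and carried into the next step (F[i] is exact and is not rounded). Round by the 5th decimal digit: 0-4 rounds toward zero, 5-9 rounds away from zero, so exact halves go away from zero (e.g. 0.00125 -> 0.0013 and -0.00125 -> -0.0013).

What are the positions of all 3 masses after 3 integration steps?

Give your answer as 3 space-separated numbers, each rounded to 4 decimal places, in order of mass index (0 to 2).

Answer: 2.2500 4.9688 7.2656

Derivation:
Step 0: x=[2.0000 4.0000 7.0000] v=[0.0000 0.0000 0.0000]
Step 1: x=[2.0000 4.2500 7.0000] v=[0.0000 1.0000 0.0000]
Step 2: x=[2.0625 4.6250 7.0625] v=[0.2500 1.5000 0.2500]
Step 3: x=[2.2500 4.9688 7.2656] v=[0.7500 1.3750 0.8125]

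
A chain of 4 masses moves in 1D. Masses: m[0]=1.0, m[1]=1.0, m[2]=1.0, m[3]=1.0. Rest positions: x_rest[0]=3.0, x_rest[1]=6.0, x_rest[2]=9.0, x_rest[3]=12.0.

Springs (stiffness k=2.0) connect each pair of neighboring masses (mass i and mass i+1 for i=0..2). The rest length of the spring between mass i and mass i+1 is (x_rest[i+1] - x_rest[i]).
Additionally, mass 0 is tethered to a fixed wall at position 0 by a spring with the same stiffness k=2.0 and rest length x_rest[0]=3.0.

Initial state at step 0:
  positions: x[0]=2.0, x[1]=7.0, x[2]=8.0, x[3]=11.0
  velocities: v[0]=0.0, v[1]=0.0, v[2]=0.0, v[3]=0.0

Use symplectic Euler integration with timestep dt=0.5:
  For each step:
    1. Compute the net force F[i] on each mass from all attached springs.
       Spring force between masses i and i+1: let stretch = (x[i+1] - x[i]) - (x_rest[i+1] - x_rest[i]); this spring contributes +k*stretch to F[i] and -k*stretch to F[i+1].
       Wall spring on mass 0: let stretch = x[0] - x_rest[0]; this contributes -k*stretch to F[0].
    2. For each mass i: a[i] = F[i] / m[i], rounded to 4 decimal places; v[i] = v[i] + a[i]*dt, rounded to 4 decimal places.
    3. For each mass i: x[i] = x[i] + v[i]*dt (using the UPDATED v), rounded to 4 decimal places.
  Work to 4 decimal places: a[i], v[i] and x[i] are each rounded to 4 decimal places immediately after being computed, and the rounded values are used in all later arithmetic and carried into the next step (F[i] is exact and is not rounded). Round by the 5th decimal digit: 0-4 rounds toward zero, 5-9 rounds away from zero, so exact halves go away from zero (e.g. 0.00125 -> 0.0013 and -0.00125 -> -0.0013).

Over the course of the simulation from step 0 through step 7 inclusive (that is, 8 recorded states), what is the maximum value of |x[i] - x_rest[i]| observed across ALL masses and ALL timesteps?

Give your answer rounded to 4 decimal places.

Step 0: x=[2.0000 7.0000 8.0000 11.0000] v=[0.0000 0.0000 0.0000 0.0000]
Step 1: x=[3.5000 5.0000 9.0000 11.0000] v=[3.0000 -4.0000 2.0000 0.0000]
Step 2: x=[4.0000 4.2500 9.0000 11.5000] v=[1.0000 -1.5000 0.0000 1.0000]
Step 3: x=[2.6250 5.7500 7.8750 12.2500] v=[-2.7500 3.0000 -2.2500 1.5000]
Step 4: x=[1.5000 6.7500 7.8750 12.3125] v=[-2.2500 2.0000 0.0000 0.1250]
Step 5: x=[2.2500 5.6875 9.5313 11.6563] v=[1.5000 -2.1250 3.3125 -1.3125]
Step 6: x=[3.5938 4.8282 10.3282 11.4376] v=[2.6875 -1.7187 1.5937 -0.4375]
Step 7: x=[3.7579 6.1017 8.9298 12.1642] v=[0.3281 2.5469 -2.7969 1.4531]
Max displacement = 1.7500

Answer: 1.7500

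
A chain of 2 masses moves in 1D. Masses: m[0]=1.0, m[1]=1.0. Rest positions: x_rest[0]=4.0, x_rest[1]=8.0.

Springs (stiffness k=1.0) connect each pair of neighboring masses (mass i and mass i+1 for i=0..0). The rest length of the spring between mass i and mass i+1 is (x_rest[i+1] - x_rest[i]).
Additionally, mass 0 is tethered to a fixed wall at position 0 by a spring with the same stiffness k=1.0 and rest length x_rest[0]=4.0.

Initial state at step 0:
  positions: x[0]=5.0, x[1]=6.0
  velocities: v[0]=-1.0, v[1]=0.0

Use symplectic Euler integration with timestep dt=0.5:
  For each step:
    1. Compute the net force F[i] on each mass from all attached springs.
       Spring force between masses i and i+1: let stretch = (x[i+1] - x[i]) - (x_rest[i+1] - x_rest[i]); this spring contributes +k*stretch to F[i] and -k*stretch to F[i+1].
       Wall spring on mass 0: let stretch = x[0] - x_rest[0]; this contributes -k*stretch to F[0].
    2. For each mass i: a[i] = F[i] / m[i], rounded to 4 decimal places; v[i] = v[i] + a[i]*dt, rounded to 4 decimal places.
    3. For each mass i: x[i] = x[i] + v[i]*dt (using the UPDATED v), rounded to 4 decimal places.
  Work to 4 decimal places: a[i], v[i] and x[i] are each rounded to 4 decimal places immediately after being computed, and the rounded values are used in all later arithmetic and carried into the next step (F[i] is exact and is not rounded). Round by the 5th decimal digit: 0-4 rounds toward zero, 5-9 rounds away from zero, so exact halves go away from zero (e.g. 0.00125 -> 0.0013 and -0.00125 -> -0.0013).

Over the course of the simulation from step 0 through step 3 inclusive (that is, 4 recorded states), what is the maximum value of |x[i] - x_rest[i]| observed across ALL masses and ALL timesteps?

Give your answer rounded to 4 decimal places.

Step 0: x=[5.0000 6.0000] v=[-1.0000 0.0000]
Step 1: x=[3.5000 6.7500] v=[-3.0000 1.5000]
Step 2: x=[1.9375 7.6875] v=[-3.1250 1.8750]
Step 3: x=[1.3281 8.1875] v=[-1.2188 1.0000]
Max displacement = 2.6719

Answer: 2.6719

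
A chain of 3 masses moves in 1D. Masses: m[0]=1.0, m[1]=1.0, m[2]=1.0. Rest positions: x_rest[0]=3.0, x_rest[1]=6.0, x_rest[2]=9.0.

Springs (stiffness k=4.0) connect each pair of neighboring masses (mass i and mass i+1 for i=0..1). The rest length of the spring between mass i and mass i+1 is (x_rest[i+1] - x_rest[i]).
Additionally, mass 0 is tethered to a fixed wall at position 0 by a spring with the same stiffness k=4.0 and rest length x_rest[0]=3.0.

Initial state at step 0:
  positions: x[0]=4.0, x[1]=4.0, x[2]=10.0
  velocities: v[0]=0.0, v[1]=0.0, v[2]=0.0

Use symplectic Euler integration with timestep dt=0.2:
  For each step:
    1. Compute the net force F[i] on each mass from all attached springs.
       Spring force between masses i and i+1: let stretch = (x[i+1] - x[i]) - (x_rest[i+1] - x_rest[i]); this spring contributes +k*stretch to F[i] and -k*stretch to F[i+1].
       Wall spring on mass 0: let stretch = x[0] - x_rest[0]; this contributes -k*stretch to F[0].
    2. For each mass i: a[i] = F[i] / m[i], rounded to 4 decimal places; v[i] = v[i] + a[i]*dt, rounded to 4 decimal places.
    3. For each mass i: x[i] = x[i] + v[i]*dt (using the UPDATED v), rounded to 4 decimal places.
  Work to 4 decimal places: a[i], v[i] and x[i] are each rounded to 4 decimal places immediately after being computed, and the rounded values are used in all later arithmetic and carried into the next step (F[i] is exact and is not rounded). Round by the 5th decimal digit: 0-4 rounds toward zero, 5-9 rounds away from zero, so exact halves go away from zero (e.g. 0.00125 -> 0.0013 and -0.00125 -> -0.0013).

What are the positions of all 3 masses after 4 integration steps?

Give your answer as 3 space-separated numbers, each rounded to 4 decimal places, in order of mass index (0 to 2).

Step 0: x=[4.0000 4.0000 10.0000] v=[0.0000 0.0000 0.0000]
Step 1: x=[3.3600 4.9600 9.5200] v=[-3.2000 4.8000 -2.4000]
Step 2: x=[2.4384 6.3936 8.7904] v=[-4.6080 7.1680 -3.6480]
Step 3: x=[1.7595 7.5779 8.1573] v=[-3.3946 5.9213 -3.1654]
Step 4: x=[1.7300 7.9239 7.9115] v=[-0.1475 1.7301 -1.2289]

Answer: 1.7300 7.9239 7.9115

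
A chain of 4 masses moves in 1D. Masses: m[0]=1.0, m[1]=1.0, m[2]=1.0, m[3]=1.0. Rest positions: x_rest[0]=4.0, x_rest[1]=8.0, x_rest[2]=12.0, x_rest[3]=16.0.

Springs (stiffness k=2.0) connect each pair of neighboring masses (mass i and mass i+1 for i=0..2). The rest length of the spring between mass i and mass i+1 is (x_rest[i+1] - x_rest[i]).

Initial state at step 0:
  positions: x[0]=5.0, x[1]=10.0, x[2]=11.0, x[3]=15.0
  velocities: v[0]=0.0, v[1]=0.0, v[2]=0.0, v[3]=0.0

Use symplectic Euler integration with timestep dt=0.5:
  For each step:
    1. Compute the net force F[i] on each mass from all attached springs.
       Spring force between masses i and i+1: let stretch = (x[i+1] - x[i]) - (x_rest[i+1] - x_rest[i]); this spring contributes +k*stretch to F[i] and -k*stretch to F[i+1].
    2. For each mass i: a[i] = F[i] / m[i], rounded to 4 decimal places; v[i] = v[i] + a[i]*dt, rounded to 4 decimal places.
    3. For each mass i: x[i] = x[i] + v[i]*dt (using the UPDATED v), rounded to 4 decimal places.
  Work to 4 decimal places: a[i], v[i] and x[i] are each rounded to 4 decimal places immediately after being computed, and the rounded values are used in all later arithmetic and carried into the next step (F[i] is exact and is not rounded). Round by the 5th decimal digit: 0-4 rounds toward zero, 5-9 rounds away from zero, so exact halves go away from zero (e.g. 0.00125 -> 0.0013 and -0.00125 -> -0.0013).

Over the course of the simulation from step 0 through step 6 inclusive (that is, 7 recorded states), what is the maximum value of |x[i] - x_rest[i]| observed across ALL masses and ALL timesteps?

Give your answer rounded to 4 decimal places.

Step 0: x=[5.0000 10.0000 11.0000 15.0000] v=[0.0000 0.0000 0.0000 0.0000]
Step 1: x=[5.5000 8.0000 12.5000 15.0000] v=[1.0000 -4.0000 3.0000 0.0000]
Step 2: x=[5.2500 7.0000 13.0000 15.7500] v=[-0.5000 -2.0000 1.0000 1.5000]
Step 3: x=[3.8750 8.1250 11.8750 17.1250] v=[-2.7500 2.2500 -2.2500 2.7500]
Step 4: x=[2.6250 9.0000 11.5000 17.8750] v=[-2.5000 1.7500 -0.7500 1.5000]
Step 5: x=[2.5625 7.9375 13.0625 17.4375] v=[-0.1250 -2.1250 3.1250 -0.8750]
Step 6: x=[3.1875 6.7500 14.2500 16.8125] v=[1.2500 -2.3750 2.3750 -1.2500]
Max displacement = 2.2500

Answer: 2.2500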